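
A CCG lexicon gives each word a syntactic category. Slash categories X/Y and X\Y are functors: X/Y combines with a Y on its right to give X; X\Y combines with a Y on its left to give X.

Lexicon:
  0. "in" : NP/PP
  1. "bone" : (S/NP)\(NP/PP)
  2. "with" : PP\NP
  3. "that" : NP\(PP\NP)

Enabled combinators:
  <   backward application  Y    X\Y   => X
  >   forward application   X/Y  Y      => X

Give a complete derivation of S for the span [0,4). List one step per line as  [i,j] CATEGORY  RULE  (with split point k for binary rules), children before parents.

[0,1] NP/PP  lex  "in"
[1,2] (S/NP)\(NP/PP)  lex  "bone"
[0,2] S/NP  <  k=1
[2,3] PP\NP  lex  "with"
[3,4] NP\(PP\NP)  lex  "that"
[2,4] NP  <  k=3
[0,4] S  >  k=2

[0,4] S   >
  [0,2] S/NP   <
    [0,1] "in" : NP/PP
    [1,2] "bone" : (S/NP)\(NP/PP)
  [2,4] NP   <
    [2,3] "with" : PP\NP
    [3,4] "that" : NP\(PP\NP)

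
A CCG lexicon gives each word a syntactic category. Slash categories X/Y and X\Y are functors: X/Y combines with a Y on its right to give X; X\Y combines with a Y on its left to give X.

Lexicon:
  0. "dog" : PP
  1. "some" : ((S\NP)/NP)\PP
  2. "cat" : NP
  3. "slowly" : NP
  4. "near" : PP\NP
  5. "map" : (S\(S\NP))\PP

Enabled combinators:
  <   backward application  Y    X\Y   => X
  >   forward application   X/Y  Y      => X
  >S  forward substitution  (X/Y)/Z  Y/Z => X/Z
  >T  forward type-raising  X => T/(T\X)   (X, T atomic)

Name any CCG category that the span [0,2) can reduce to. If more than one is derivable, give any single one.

[0,6] S   <
  [0,3] S\NP   >
    [0,2] (S\NP)/NP   <
      [0,1] "dog" : PP
      [1,2] "some" : ((S\NP)/NP)\PP
    [2,3] "cat" : NP
  [3,6] S\(S\NP)   <
    [3,5] PP   <
      [3,4] "slowly" : NP
      [4,5] "near" : PP\NP
    [5,6] "map" : (S\(S\NP))\PP

(S\NP)/NP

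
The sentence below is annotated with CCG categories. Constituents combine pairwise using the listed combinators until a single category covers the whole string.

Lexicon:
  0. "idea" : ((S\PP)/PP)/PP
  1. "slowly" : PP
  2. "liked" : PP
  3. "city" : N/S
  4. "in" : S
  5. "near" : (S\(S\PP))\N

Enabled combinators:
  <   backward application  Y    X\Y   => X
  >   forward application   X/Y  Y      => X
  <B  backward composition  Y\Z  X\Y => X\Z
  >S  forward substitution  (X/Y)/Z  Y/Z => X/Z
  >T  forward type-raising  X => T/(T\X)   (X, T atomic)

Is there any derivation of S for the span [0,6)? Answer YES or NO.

YES

[0,6] S   <
  [0,3] S\PP   >
    [0,2] (S\PP)/PP   >
      [0,1] "idea" : ((S\PP)/PP)/PP
      [1,2] "slowly" : PP
    [2,3] "liked" : PP
  [3,6] S\(S\PP)   <
    [3,5] N   >
      [3,4] "city" : N/S
      [4,5] "in" : S
    [5,6] "near" : (S\(S\PP))\N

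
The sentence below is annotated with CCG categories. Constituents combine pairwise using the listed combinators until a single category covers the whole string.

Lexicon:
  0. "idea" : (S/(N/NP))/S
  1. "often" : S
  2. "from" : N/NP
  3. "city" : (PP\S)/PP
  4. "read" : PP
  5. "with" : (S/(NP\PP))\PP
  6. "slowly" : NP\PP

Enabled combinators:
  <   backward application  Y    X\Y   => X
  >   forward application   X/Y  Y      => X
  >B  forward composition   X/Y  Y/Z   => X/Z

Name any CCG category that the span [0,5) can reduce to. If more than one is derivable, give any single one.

[0,7] S   >
  [0,6] S/(NP\PP)   <
    [0,5] PP   <
      [0,3] S   >
        [0,2] S/(N/NP)   >
          [0,1] "idea" : (S/(N/NP))/S
          [1,2] "often" : S
        [2,3] "from" : N/NP
      [3,5] PP\S   >
        [3,4] "city" : (PP\S)/PP
        [4,5] "read" : PP
    [5,6] "with" : (S/(NP\PP))\PP
  [6,7] "slowly" : NP\PP

PP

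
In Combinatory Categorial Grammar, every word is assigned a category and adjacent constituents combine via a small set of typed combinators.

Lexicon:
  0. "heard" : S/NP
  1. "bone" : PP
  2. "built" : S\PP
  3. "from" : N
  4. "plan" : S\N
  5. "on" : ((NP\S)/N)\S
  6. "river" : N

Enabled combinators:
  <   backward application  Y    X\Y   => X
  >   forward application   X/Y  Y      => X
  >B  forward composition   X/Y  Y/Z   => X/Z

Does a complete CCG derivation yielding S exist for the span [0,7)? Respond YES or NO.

YES

[0,7] S   >
  [0,1] "heard" : S/NP
  [1,7] NP   <
    [1,3] S   <
      [1,2] "bone" : PP
      [2,3] "built" : S\PP
    [3,7] NP\S   >
      [3,6] (NP\S)/N   <
        [3,5] S   <
          [3,4] "from" : N
          [4,5] "plan" : S\N
        [5,6] "on" : ((NP\S)/N)\S
      [6,7] "river" : N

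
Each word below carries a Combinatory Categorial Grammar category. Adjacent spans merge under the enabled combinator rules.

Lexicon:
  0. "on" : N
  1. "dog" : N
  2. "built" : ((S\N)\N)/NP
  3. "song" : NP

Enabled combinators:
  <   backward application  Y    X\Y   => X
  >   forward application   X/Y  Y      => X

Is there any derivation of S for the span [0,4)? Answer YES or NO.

YES

[0,4] S   <
  [0,1] "on" : N
  [1,4] S\N   <
    [1,2] "dog" : N
    [2,4] (S\N)\N   >
      [2,3] "built" : ((S\N)\N)/NP
      [3,4] "song" : NP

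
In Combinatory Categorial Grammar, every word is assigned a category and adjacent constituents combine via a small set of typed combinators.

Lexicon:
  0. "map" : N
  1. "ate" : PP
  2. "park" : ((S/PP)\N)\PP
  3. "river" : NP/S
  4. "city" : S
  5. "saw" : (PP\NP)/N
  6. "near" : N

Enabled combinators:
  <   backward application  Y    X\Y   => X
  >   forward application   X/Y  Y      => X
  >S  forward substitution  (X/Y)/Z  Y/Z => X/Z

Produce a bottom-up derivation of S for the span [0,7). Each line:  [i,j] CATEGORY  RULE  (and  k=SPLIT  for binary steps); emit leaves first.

[0,1] N  lex  "map"
[1,2] PP  lex  "ate"
[2,3] ((S/PP)\N)\PP  lex  "park"
[1,3] (S/PP)\N  <  k=2
[0,3] S/PP  <  k=1
[3,4] NP/S  lex  "river"
[4,5] S  lex  "city"
[3,5] NP  >  k=4
[5,6] (PP\NP)/N  lex  "saw"
[6,7] N  lex  "near"
[5,7] PP\NP  >  k=6
[3,7] PP  <  k=5
[0,7] S  >  k=3

[0,7] S   >
  [0,3] S/PP   <
    [0,1] "map" : N
    [1,3] (S/PP)\N   <
      [1,2] "ate" : PP
      [2,3] "park" : ((S/PP)\N)\PP
  [3,7] PP   <
    [3,5] NP   >
      [3,4] "river" : NP/S
      [4,5] "city" : S
    [5,7] PP\NP   >
      [5,6] "saw" : (PP\NP)/N
      [6,7] "near" : N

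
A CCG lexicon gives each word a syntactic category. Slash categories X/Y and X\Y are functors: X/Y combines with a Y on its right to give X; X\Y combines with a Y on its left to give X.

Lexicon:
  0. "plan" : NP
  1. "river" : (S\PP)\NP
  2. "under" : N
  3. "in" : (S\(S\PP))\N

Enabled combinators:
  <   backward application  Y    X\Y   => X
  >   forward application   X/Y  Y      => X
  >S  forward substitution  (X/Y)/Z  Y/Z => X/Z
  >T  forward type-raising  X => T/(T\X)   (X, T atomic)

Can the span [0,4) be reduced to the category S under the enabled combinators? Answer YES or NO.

YES

[0,4] S   <
  [0,2] S\PP   <
    [0,1] "plan" : NP
    [1,2] "river" : (S\PP)\NP
  [2,4] S\(S\PP)   <
    [2,3] "under" : N
    [3,4] "in" : (S\(S\PP))\N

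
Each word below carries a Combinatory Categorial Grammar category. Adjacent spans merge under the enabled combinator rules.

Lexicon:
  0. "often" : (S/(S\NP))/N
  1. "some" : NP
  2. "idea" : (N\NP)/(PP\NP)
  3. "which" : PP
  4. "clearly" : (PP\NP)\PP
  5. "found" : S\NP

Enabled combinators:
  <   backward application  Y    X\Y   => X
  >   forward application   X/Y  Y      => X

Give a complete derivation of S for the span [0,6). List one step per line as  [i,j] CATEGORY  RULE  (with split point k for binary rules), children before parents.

[0,6] S   >
  [0,5] S/(S\NP)   >
    [0,1] "often" : (S/(S\NP))/N
    [1,5] N   <
      [1,2] "some" : NP
      [2,5] N\NP   >
        [2,3] "idea" : (N\NP)/(PP\NP)
        [3,5] PP\NP   <
          [3,4] "which" : PP
          [4,5] "clearly" : (PP\NP)\PP
  [5,6] "found" : S\NP

[0,1] (S/(S\NP))/N  lex  "often"
[1,2] NP  lex  "some"
[2,3] (N\NP)/(PP\NP)  lex  "idea"
[3,4] PP  lex  "which"
[4,5] (PP\NP)\PP  lex  "clearly"
[3,5] PP\NP  <  k=4
[2,5] N\NP  >  k=3
[1,5] N  <  k=2
[0,5] S/(S\NP)  >  k=1
[5,6] S\NP  lex  "found"
[0,6] S  >  k=5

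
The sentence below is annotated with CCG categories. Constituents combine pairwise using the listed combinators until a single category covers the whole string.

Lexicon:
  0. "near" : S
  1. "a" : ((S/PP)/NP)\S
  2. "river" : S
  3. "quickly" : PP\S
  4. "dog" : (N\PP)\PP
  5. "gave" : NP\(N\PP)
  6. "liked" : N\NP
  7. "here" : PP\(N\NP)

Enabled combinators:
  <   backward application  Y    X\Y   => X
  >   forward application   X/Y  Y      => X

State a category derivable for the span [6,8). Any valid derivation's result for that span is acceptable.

[0,8] S   >
  [0,6] S/PP   >
    [0,2] (S/PP)/NP   <
      [0,1] "near" : S
      [1,2] "a" : ((S/PP)/NP)\S
    [2,6] NP   <
      [2,5] N\PP   <
        [2,4] PP   <
          [2,3] "river" : S
          [3,4] "quickly" : PP\S
        [4,5] "dog" : (N\PP)\PP
      [5,6] "gave" : NP\(N\PP)
  [6,8] PP   <
    [6,7] "liked" : N\NP
    [7,8] "here" : PP\(N\NP)

PP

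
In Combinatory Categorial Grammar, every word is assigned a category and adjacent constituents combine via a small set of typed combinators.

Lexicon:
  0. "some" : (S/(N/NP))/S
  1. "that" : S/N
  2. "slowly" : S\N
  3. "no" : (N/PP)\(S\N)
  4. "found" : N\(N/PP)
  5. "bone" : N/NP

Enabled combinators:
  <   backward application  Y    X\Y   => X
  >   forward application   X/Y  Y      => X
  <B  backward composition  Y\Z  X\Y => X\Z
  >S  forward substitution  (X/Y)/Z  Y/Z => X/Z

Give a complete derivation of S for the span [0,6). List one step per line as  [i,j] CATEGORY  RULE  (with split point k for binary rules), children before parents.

[0,6] S   >
  [0,5] S/(N/NP)   >
    [0,1] "some" : (S/(N/NP))/S
    [1,5] S   >
      [1,2] "that" : S/N
      [2,5] N   <
        [2,4] N/PP   <
          [2,3] "slowly" : S\N
          [3,4] "no" : (N/PP)\(S\N)
        [4,5] "found" : N\(N/PP)
  [5,6] "bone" : N/NP

[0,1] (S/(N/NP))/S  lex  "some"
[1,2] S/N  lex  "that"
[2,3] S\N  lex  "slowly"
[3,4] (N/PP)\(S\N)  lex  "no"
[2,4] N/PP  <  k=3
[4,5] N\(N/PP)  lex  "found"
[2,5] N  <  k=4
[1,5] S  >  k=2
[0,5] S/(N/NP)  >  k=1
[5,6] N/NP  lex  "bone"
[0,6] S  >  k=5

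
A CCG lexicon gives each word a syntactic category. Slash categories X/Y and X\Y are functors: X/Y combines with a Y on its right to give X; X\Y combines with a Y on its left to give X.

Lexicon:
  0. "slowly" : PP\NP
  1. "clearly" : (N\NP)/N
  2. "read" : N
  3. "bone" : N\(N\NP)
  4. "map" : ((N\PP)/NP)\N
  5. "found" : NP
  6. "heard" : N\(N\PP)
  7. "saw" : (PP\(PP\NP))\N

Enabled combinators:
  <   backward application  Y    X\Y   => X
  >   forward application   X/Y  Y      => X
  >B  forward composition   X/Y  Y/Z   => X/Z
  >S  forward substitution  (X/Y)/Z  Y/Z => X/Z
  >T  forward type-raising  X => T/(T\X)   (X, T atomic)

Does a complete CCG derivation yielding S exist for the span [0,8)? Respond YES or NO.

NO

PP\NP (N\NP)/N N N\(N\NP) ((N\PP)/NP)\N NP N\(N\PP) (PP\(PP\NP))\N
CKY chart[0,8] = {N/(N\PP), NP/(NP\PP), PP, PP/(PP\PP), S/(S\PP)}; S ∉ chart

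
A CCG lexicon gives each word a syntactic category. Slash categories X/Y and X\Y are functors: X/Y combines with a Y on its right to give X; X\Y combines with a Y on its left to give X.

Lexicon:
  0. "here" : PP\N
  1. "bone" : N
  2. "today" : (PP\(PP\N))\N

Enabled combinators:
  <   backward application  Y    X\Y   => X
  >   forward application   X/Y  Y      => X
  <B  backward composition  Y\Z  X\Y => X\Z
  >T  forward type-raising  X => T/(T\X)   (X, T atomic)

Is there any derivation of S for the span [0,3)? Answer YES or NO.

PP\N N (PP\(PP\N))\N
CKY chart[0,3] = {N/(N\PP), NP/(NP\PP), PP, PP/(PP\PP), S/(S\PP)}; S ∉ chart

NO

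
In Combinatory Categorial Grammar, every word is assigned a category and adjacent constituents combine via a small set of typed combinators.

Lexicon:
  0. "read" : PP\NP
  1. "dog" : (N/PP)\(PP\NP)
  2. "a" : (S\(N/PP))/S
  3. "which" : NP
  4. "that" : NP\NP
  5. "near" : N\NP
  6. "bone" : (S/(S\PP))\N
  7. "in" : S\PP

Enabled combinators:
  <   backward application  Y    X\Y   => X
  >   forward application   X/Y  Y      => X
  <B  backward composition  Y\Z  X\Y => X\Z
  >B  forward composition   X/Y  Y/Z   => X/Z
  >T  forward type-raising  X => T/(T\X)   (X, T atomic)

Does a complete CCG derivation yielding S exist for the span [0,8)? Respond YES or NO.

YES

[0,8] S   <
  [0,2] N/PP   <
    [0,1] "read" : PP\NP
    [1,2] "dog" : (N/PP)\(PP\NP)
  [2,8] S\(N/PP)   >
    [2,3] "a" : (S\(N/PP))/S
    [3,8] S   >
      [3,7] S/(S\PP)   <
        [3,6] N   >
          [3,4] N/(N\NP)   >T
            [3,4] "which" : NP
          [4,6] N\NP   <B
            [4,5] "that" : NP\NP
            [5,6] "near" : N\NP
        [6,7] "bone" : (S/(S\PP))\N
      [7,8] "in" : S\PP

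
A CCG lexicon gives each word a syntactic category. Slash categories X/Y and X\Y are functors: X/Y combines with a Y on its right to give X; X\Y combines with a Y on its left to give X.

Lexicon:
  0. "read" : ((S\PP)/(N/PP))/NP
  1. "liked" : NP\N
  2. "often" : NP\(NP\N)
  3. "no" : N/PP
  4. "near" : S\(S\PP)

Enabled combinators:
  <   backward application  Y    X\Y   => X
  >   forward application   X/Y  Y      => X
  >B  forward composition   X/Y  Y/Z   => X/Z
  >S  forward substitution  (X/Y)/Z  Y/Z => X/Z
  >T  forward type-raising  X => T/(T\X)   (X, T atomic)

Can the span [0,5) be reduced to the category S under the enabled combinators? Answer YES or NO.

[0,5] S   <
  [0,4] S\PP   >
    [0,3] (S\PP)/(N/PP)   >
      [0,1] "read" : ((S\PP)/(N/PP))/NP
      [1,3] NP   <
        [1,2] "liked" : NP\N
        [2,3] "often" : NP\(NP\N)
    [3,4] "no" : N/PP
  [4,5] "near" : S\(S\PP)

YES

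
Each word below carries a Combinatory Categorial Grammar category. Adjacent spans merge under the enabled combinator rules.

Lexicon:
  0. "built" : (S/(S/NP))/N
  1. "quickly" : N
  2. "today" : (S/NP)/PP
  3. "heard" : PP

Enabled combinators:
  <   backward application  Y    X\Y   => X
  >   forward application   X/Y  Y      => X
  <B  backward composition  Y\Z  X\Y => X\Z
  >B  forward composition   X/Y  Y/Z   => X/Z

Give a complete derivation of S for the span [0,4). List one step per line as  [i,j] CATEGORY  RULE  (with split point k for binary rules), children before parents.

[0,4] S   >
  [0,2] S/(S/NP)   >
    [0,1] "built" : (S/(S/NP))/N
    [1,2] "quickly" : N
  [2,4] S/NP   >
    [2,3] "today" : (S/NP)/PP
    [3,4] "heard" : PP

[0,1] (S/(S/NP))/N  lex  "built"
[1,2] N  lex  "quickly"
[0,2] S/(S/NP)  >  k=1
[2,3] (S/NP)/PP  lex  "today"
[3,4] PP  lex  "heard"
[2,4] S/NP  >  k=3
[0,4] S  >  k=2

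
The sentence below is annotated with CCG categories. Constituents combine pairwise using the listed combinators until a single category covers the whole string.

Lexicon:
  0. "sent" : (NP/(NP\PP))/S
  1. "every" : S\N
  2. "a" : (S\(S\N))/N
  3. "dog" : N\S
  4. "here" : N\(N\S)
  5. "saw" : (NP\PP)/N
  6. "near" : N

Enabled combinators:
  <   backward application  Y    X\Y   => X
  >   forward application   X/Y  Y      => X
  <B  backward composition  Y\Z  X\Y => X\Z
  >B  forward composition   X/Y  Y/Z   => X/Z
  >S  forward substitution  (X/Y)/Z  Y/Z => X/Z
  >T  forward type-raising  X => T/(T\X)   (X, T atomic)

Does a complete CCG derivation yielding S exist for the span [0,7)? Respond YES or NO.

NO

(NP/(NP\PP))/S S\N (S\(S\N))/N N\S N\(N\S) (NP\PP)/N N
CKY chart[0,7] = {N/(N\NP), NP, NP/(NP\NP), NP/(N\N), PP/(PP\NP), S/(S\NP)}; S ∉ chart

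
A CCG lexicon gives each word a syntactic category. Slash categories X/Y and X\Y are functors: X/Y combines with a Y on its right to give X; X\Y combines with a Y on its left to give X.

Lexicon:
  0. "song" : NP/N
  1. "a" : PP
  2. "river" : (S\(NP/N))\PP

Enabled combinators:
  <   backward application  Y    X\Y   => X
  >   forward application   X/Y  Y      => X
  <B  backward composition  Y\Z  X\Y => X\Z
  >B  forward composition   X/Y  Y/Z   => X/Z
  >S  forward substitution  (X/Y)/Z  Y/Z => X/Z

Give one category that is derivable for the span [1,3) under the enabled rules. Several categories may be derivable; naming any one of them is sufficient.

S\(NP/N)

[0,3] S   <
  [0,1] "song" : NP/N
  [1,3] S\(NP/N)   <
    [1,2] "a" : PP
    [2,3] "river" : (S\(NP/N))\PP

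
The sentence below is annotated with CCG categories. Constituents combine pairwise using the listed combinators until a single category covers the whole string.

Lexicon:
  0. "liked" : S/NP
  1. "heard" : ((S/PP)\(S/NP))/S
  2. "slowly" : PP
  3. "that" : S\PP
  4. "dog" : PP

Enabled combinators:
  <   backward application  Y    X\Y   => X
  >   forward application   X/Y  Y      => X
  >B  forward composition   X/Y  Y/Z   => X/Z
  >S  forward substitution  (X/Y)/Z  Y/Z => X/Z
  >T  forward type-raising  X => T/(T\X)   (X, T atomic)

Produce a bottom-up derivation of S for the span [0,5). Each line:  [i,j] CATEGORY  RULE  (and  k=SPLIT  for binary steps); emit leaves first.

[0,1] S/NP  lex  "liked"
[1,2] ((S/PP)\(S/NP))/S  lex  "heard"
[2,3] PP  lex  "slowly"
[2,3] S/(S\PP)  >T
[3,4] S\PP  lex  "that"
[2,4] S  >  k=3
[1,4] (S/PP)\(S/NP)  >  k=2
[0,4] S/PP  <  k=1
[4,5] PP  lex  "dog"
[0,5] S  >  k=4

[0,5] S   >
  [0,4] S/PP   <
    [0,1] "liked" : S/NP
    [1,4] (S/PP)\(S/NP)   >
      [1,2] "heard" : ((S/PP)\(S/NP))/S
      [2,4] S   >
        [2,3] S/(S\PP)   >T
          [2,3] "slowly" : PP
        [3,4] "that" : S\PP
  [4,5] "dog" : PP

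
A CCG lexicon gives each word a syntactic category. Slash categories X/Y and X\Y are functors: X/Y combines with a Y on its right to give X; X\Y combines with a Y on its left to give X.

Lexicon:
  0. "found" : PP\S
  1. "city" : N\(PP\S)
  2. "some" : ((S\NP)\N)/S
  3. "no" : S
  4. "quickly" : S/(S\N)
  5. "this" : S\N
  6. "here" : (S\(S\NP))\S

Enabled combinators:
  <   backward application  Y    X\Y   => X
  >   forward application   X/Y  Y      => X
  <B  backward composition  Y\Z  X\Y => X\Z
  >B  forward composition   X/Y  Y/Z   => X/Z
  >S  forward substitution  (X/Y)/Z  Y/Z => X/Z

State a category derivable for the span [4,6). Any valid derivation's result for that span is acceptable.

[0,7] S   <
  [0,4] S\NP   <
    [0,2] N   <
      [0,1] "found" : PP\S
      [1,2] "city" : N\(PP\S)
    [2,4] (S\NP)\N   >
      [2,3] "some" : ((S\NP)\N)/S
      [3,4] "no" : S
  [4,7] S\(S\NP)   <
    [4,6] S   >
      [4,5] "quickly" : S/(S\N)
      [5,6] "this" : S\N
    [6,7] "here" : (S\(S\NP))\S

S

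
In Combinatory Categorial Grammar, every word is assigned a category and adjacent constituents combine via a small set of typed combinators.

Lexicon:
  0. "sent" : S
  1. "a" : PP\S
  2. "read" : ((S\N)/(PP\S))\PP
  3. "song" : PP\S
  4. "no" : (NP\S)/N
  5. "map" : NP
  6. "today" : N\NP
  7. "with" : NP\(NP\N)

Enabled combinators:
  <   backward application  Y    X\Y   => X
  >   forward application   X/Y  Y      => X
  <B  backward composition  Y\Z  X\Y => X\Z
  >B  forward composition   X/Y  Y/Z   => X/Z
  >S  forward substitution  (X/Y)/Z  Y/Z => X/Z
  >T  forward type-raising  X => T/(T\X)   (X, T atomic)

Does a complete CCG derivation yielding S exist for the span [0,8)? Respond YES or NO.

NO

S PP\S ((S\N)/(PP\S))\PP PP\S (NP\S)/N NP N\NP NP\(NP\N)
CKY chart[0,8] = {N/(N\NP), NP, NP/(NP\NP), PP/(PP\NP), S/(S\NP)}; S ∉ chart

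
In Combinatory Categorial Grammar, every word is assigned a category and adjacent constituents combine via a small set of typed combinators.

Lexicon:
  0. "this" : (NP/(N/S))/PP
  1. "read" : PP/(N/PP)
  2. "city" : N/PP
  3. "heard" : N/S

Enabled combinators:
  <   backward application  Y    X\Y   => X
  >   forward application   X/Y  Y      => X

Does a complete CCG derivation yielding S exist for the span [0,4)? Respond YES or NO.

NO

(NP/(N/S))/PP PP/(N/PP) N/PP N/S
CKY chart[0,4] = {NP}; S ∉ chart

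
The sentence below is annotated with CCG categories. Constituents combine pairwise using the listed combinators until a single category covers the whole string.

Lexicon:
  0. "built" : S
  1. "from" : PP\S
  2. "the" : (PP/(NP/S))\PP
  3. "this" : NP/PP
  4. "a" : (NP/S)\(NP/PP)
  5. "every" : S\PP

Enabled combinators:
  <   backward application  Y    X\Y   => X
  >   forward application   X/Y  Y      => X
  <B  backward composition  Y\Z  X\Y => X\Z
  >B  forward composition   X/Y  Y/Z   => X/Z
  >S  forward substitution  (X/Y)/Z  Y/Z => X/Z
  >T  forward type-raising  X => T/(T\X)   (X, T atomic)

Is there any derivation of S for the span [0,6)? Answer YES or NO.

[0,6] S   <
  [0,5] PP   >
    [0,3] PP/(NP/S)   <
      [0,2] PP   <
        [0,1] "built" : S
        [1,2] "from" : PP\S
      [2,3] "the" : (PP/(NP/S))\PP
    [3,5] NP/S   <
      [3,4] "this" : NP/PP
      [4,5] "a" : (NP/S)\(NP/PP)
  [5,6] "every" : S\PP

YES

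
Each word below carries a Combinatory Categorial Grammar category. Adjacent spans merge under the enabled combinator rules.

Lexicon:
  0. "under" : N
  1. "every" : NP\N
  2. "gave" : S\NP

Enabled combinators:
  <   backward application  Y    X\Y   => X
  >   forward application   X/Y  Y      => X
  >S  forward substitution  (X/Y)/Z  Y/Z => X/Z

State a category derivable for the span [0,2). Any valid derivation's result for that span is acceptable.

NP

[0,3] S   <
  [0,2] NP   <
    [0,1] "under" : N
    [1,2] "every" : NP\N
  [2,3] "gave" : S\NP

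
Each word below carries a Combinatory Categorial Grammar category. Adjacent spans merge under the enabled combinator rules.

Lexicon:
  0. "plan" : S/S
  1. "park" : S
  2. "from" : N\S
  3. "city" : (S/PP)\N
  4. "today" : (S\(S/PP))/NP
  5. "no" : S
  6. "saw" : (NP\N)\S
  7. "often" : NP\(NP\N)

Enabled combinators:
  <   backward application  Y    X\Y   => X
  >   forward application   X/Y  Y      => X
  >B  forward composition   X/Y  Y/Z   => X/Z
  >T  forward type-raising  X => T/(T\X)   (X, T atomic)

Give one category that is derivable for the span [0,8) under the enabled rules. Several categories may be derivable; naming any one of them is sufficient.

[0,8] S   <
  [0,4] S/PP   >B
    [0,1] "plan" : S/S
    [1,4] S/PP   <
      [1,3] N   <
        [1,2] "park" : S
        [2,3] "from" : N\S
      [3,4] "city" : (S/PP)\N
  [4,8] S\(S/PP)   >
    [4,5] "today" : (S\(S/PP))/NP
    [5,8] NP   <
      [5,7] NP\N   <
        [5,6] "no" : S
        [6,7] "saw" : (NP\N)\S
      [7,8] "often" : NP\(NP\N)

S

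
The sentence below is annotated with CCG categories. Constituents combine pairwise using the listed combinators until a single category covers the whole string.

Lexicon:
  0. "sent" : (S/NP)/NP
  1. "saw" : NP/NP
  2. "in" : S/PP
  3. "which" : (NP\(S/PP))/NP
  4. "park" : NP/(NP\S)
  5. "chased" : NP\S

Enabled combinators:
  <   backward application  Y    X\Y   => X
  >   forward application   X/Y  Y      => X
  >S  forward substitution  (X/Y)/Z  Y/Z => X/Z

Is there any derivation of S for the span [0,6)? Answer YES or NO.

[0,6] S   >
  [0,2] S/NP   >S
    [0,1] "sent" : (S/NP)/NP
    [1,2] "saw" : NP/NP
  [2,6] NP   <
    [2,3] "in" : S/PP
    [3,6] NP\(S/PP)   >
      [3,4] "which" : (NP\(S/PP))/NP
      [4,6] NP   >
        [4,5] "park" : NP/(NP\S)
        [5,6] "chased" : NP\S

YES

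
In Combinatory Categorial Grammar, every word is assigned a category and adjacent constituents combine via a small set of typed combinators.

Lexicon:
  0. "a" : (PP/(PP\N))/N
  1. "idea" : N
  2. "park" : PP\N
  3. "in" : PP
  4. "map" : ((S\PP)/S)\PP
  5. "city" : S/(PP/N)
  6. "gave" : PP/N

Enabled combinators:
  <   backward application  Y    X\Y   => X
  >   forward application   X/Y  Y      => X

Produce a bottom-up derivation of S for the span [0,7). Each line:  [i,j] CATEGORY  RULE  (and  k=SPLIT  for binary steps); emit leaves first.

[0,7] S   <
  [0,3] PP   >
    [0,2] PP/(PP\N)   >
      [0,1] "a" : (PP/(PP\N))/N
      [1,2] "idea" : N
    [2,3] "park" : PP\N
  [3,7] S\PP   >
    [3,5] (S\PP)/S   <
      [3,4] "in" : PP
      [4,5] "map" : ((S\PP)/S)\PP
    [5,7] S   >
      [5,6] "city" : S/(PP/N)
      [6,7] "gave" : PP/N

[0,1] (PP/(PP\N))/N  lex  "a"
[1,2] N  lex  "idea"
[0,2] PP/(PP\N)  >  k=1
[2,3] PP\N  lex  "park"
[0,3] PP  >  k=2
[3,4] PP  lex  "in"
[4,5] ((S\PP)/S)\PP  lex  "map"
[3,5] (S\PP)/S  <  k=4
[5,6] S/(PP/N)  lex  "city"
[6,7] PP/N  lex  "gave"
[5,7] S  >  k=6
[3,7] S\PP  >  k=5
[0,7] S  <  k=3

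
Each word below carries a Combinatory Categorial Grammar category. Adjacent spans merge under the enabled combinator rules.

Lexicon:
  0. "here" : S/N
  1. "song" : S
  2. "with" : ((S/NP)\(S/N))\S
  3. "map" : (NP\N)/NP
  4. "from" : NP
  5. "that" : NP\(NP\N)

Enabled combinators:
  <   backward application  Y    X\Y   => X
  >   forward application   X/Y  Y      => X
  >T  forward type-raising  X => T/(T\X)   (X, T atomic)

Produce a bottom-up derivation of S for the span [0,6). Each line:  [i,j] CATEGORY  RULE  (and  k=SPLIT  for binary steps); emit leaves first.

[0,1] S/N  lex  "here"
[1,2] S  lex  "song"
[2,3] ((S/NP)\(S/N))\S  lex  "with"
[1,3] (S/NP)\(S/N)  <  k=2
[0,3] S/NP  <  k=1
[3,4] (NP\N)/NP  lex  "map"
[4,5] NP  lex  "from"
[3,5] NP\N  >  k=4
[5,6] NP\(NP\N)  lex  "that"
[3,6] NP  <  k=5
[0,6] S  >  k=3

[0,6] S   >
  [0,3] S/NP   <
    [0,1] "here" : S/N
    [1,3] (S/NP)\(S/N)   <
      [1,2] "song" : S
      [2,3] "with" : ((S/NP)\(S/N))\S
  [3,6] NP   <
    [3,5] NP\N   >
      [3,4] "map" : (NP\N)/NP
      [4,5] "from" : NP
    [5,6] "that" : NP\(NP\N)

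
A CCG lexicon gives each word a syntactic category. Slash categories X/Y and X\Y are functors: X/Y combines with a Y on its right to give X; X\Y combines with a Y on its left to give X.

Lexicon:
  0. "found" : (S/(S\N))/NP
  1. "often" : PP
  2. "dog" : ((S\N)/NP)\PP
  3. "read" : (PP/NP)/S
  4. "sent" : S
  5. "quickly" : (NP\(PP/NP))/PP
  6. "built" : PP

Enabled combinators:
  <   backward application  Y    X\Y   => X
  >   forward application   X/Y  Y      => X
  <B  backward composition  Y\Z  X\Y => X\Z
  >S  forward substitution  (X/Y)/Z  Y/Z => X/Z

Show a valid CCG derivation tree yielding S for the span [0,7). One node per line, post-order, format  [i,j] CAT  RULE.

[0,1] (S/(S\N))/NP  lex  "found"
[1,2] PP  lex  "often"
[2,3] ((S\N)/NP)\PP  lex  "dog"
[1,3] (S\N)/NP  <  k=2
[0,3] S/NP  >S  k=1
[3,4] (PP/NP)/S  lex  "read"
[4,5] S  lex  "sent"
[3,5] PP/NP  >  k=4
[5,6] (NP\(PP/NP))/PP  lex  "quickly"
[6,7] PP  lex  "built"
[5,7] NP\(PP/NP)  >  k=6
[3,7] NP  <  k=5
[0,7] S  >  k=3

[0,7] S   >
  [0,3] S/NP   >S
    [0,1] "found" : (S/(S\N))/NP
    [1,3] (S\N)/NP   <
      [1,2] "often" : PP
      [2,3] "dog" : ((S\N)/NP)\PP
  [3,7] NP   <
    [3,5] PP/NP   >
      [3,4] "read" : (PP/NP)/S
      [4,5] "sent" : S
    [5,7] NP\(PP/NP)   >
      [5,6] "quickly" : (NP\(PP/NP))/PP
      [6,7] "built" : PP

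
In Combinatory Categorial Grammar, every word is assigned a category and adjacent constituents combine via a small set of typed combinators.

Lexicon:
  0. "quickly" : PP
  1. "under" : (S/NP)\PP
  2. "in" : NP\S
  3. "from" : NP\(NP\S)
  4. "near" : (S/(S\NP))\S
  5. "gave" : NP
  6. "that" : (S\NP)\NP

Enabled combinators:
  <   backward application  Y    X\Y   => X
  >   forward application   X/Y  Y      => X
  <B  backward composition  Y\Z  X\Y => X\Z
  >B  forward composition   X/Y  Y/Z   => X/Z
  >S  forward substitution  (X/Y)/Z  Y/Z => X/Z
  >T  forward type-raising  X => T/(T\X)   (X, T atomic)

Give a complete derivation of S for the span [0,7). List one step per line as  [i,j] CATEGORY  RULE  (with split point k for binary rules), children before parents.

[0,7] S   >
  [0,5] S/(S\NP)   <
    [0,4] S   >
      [0,2] S/NP   <
        [0,1] "quickly" : PP
        [1,2] "under" : (S/NP)\PP
      [2,4] NP   <
        [2,3] "in" : NP\S
        [3,4] "from" : NP\(NP\S)
    [4,5] "near" : (S/(S\NP))\S
  [5,7] S\NP   <
    [5,6] "gave" : NP
    [6,7] "that" : (S\NP)\NP

[0,1] PP  lex  "quickly"
[1,2] (S/NP)\PP  lex  "under"
[0,2] S/NP  <  k=1
[2,3] NP\S  lex  "in"
[3,4] NP\(NP\S)  lex  "from"
[2,4] NP  <  k=3
[0,4] S  >  k=2
[4,5] (S/(S\NP))\S  lex  "near"
[0,5] S/(S\NP)  <  k=4
[5,6] NP  lex  "gave"
[6,7] (S\NP)\NP  lex  "that"
[5,7] S\NP  <  k=6
[0,7] S  >  k=5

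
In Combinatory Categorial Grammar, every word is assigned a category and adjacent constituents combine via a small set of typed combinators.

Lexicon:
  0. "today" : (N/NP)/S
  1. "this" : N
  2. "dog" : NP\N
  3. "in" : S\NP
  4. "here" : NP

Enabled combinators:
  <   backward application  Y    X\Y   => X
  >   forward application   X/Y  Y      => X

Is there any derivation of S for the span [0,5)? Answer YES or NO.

(N/NP)/S N NP\N S\NP NP
CKY chart[0,5] = {N}; S ∉ chart

NO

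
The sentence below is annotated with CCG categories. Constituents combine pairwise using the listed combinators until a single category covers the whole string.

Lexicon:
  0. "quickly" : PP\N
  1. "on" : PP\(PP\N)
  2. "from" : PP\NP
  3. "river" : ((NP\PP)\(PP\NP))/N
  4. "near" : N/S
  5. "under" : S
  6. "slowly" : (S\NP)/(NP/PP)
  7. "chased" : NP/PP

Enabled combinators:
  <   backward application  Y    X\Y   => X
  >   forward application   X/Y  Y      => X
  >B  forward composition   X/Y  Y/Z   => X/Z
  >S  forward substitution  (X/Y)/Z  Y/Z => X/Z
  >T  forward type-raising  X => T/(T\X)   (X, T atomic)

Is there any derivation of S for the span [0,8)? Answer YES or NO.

YES

[0,8] S   <
  [0,6] NP   <
    [0,2] PP   <
      [0,1] "quickly" : PP\N
      [1,2] "on" : PP\(PP\N)
    [2,6] NP\PP   <
      [2,3] "from" : PP\NP
      [3,6] (NP\PP)\(PP\NP)   >
        [3,4] "river" : ((NP\PP)\(PP\NP))/N
        [4,6] N   >
          [4,5] "near" : N/S
          [5,6] "under" : S
  [6,8] S\NP   >
    [6,7] "slowly" : (S\NP)/(NP/PP)
    [7,8] "chased" : NP/PP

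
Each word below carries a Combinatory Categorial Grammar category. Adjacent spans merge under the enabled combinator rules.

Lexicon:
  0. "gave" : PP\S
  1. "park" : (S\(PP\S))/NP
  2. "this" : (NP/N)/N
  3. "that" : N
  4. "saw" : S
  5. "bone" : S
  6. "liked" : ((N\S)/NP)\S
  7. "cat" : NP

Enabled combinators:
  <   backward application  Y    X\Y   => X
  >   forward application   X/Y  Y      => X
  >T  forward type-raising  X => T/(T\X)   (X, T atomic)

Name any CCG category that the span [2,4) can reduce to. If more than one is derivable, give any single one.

NP/N

[0,8] S   <
  [0,1] "gave" : PP\S
  [1,8] S\(PP\S)   >
    [1,2] "park" : (S\(PP\S))/NP
    [2,8] NP   >
      [2,4] NP/N   >
        [2,3] "this" : (NP/N)/N
        [3,4] "that" : N
      [4,8] N   >
        [4,5] N/(N\S)   >T
          [4,5] "saw" : S
        [5,8] N\S   >
          [5,7] (N\S)/NP   <
            [5,6] "bone" : S
            [6,7] "liked" : ((N\S)/NP)\S
          [7,8] "cat" : NP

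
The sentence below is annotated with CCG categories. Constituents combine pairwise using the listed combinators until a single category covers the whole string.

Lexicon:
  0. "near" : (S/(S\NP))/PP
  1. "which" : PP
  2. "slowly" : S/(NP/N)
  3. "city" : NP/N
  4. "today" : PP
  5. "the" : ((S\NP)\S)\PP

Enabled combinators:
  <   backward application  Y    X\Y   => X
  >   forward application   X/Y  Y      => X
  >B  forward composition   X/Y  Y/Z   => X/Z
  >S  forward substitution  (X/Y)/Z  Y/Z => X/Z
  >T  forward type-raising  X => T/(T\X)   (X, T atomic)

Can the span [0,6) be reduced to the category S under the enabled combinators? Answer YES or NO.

[0,6] S   >
  [0,2] S/(S\NP)   >
    [0,1] "near" : (S/(S\NP))/PP
    [1,2] "which" : PP
  [2,6] S\NP   <
    [2,4] S   >
      [2,3] "slowly" : S/(NP/N)
      [3,4] "city" : NP/N
    [4,6] (S\NP)\S   <
      [4,5] "today" : PP
      [5,6] "the" : ((S\NP)\S)\PP

YES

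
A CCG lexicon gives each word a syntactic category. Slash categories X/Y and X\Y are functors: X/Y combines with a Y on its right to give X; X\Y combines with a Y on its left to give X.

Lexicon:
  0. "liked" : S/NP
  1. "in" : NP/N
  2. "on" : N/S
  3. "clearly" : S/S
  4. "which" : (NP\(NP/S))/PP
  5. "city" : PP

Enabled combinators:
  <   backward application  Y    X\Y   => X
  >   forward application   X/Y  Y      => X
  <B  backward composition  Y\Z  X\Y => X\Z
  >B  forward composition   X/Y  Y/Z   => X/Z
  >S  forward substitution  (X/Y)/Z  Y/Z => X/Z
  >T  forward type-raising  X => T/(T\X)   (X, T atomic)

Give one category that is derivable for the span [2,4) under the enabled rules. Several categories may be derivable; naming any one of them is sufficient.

[0,6] S   >
  [0,1] "liked" : S/NP
  [1,6] NP   <
    [1,4] NP/S   >B
      [1,2] "in" : NP/N
      [2,4] N/S   >B
        [2,3] "on" : N/S
        [3,4] "clearly" : S/S
    [4,6] NP\(NP/S)   >
      [4,5] "which" : (NP\(NP/S))/PP
      [5,6] "city" : PP

N/S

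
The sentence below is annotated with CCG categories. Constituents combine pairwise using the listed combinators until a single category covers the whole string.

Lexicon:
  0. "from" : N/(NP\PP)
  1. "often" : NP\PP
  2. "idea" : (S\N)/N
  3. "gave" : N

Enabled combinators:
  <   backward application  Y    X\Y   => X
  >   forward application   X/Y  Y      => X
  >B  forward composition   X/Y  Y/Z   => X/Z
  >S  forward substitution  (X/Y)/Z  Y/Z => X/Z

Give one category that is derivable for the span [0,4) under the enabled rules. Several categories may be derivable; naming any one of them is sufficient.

S

[0,4] S   <
  [0,2] N   >
    [0,1] "from" : N/(NP\PP)
    [1,2] "often" : NP\PP
  [2,4] S\N   >
    [2,3] "idea" : (S\N)/N
    [3,4] "gave" : N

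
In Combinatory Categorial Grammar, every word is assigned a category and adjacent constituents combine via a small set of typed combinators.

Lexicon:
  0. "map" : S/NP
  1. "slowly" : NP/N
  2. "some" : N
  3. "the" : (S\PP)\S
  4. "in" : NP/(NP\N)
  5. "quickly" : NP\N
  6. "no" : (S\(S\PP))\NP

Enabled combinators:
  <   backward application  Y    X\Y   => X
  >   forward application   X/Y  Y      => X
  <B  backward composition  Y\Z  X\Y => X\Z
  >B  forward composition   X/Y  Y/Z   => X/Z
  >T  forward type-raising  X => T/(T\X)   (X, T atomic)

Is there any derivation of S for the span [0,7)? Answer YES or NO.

[0,7] S   <
  [0,4] S\PP   <
    [0,3] S   >
      [0,1] "map" : S/NP
      [1,3] NP   >
        [1,2] "slowly" : NP/N
        [2,3] "some" : N
    [3,4] "the" : (S\PP)\S
  [4,7] S\(S\PP)   <
    [4,6] NP   >
      [4,5] "in" : NP/(NP\N)
      [5,6] "quickly" : NP\N
    [6,7] "no" : (S\(S\PP))\NP

YES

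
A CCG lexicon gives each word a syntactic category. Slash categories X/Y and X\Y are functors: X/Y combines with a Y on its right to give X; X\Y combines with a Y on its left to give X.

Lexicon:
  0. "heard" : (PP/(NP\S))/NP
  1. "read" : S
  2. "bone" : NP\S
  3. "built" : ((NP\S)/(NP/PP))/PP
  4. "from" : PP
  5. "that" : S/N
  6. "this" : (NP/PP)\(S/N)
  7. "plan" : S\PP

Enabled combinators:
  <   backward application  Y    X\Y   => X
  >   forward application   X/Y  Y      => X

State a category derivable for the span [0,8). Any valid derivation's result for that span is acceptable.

[0,8] S   <
  [0,7] PP   >
    [0,3] PP/(NP\S)   >
      [0,1] "heard" : (PP/(NP\S))/NP
      [1,3] NP   <
        [1,2] "read" : S
        [2,3] "bone" : NP\S
    [3,7] NP\S   >
      [3,5] (NP\S)/(NP/PP)   >
        [3,4] "built" : ((NP\S)/(NP/PP))/PP
        [4,5] "from" : PP
      [5,7] NP/PP   <
        [5,6] "that" : S/N
        [6,7] "this" : (NP/PP)\(S/N)
  [7,8] "plan" : S\PP

S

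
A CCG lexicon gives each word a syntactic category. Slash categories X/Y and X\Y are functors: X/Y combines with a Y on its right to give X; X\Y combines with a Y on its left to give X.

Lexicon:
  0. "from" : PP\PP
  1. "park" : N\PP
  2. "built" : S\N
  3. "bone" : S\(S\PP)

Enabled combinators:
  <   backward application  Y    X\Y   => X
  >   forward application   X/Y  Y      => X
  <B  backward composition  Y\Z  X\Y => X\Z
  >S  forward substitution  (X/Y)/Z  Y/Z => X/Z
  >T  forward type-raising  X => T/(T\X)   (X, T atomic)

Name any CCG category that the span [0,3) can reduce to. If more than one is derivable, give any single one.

[0,4] S   <
  [0,3] S\PP   <B
    [0,2] N\PP   <B
      [0,1] "from" : PP\PP
      [1,2] "park" : N\PP
    [2,3] "built" : S\N
  [3,4] "bone" : S\(S\PP)

S\PP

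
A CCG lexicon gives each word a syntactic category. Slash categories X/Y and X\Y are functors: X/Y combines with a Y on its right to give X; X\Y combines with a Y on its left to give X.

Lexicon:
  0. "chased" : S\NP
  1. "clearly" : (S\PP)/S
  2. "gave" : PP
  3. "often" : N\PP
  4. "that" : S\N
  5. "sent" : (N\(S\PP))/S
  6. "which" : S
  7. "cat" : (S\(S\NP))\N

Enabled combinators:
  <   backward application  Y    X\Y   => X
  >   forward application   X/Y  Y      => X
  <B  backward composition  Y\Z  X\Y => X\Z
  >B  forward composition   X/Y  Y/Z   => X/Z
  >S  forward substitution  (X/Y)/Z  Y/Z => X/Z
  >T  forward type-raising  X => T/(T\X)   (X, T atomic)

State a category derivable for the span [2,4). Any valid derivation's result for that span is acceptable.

[0,8] S   <
  [0,1] "chased" : S\NP
  [1,8] S\(S\NP)   <
    [1,7] N   <
      [1,5] S\PP   >
        [1,2] "clearly" : (S\PP)/S
        [2,5] S   <
          [2,4] N   >
            [2,3] N/(N\PP)   >T
              [2,3] "gave" : PP
            [3,4] "often" : N\PP
          [4,5] "that" : S\N
      [5,7] N\(S\PP)   >
        [5,6] "sent" : (N\(S\PP))/S
        [6,7] "which" : S
    [7,8] "cat" : (S\(S\NP))\N

N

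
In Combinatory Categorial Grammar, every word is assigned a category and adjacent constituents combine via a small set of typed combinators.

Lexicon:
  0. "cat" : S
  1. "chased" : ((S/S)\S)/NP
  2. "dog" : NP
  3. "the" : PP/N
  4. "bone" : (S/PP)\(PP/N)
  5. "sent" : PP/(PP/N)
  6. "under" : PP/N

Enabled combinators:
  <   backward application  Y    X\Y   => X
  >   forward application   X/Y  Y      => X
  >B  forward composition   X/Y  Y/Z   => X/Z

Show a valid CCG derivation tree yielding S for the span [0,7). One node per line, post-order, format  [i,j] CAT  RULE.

[0,1] S  lex  "cat"
[1,2] ((S/S)\S)/NP  lex  "chased"
[2,3] NP  lex  "dog"
[1,3] (S/S)\S  >  k=2
[0,3] S/S  <  k=1
[3,4] PP/N  lex  "the"
[4,5] (S/PP)\(PP/N)  lex  "bone"
[3,5] S/PP  <  k=4
[0,5] S/PP  >B  k=3
[5,6] PP/(PP/N)  lex  "sent"
[6,7] PP/N  lex  "under"
[5,7] PP  >  k=6
[0,7] S  >  k=5

[0,7] S   >
  [0,5] S/PP   >B
    [0,3] S/S   <
      [0,1] "cat" : S
      [1,3] (S/S)\S   >
        [1,2] "chased" : ((S/S)\S)/NP
        [2,3] "dog" : NP
    [3,5] S/PP   <
      [3,4] "the" : PP/N
      [4,5] "bone" : (S/PP)\(PP/N)
  [5,7] PP   >
    [5,6] "sent" : PP/(PP/N)
    [6,7] "under" : PP/N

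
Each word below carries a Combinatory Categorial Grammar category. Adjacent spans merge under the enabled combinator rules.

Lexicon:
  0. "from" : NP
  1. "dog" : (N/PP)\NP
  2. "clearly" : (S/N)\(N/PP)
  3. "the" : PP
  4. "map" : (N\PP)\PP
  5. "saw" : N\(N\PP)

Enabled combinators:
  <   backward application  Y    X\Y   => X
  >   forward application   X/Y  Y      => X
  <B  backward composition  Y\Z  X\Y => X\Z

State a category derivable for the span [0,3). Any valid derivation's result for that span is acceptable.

[0,6] S   >
  [0,3] S/N   <
    [0,2] N/PP   <
      [0,1] "from" : NP
      [1,2] "dog" : (N/PP)\NP
    [2,3] "clearly" : (S/N)\(N/PP)
  [3,6] N   <
    [3,5] N\PP   <
      [3,4] "the" : PP
      [4,5] "map" : (N\PP)\PP
    [5,6] "saw" : N\(N\PP)

S/N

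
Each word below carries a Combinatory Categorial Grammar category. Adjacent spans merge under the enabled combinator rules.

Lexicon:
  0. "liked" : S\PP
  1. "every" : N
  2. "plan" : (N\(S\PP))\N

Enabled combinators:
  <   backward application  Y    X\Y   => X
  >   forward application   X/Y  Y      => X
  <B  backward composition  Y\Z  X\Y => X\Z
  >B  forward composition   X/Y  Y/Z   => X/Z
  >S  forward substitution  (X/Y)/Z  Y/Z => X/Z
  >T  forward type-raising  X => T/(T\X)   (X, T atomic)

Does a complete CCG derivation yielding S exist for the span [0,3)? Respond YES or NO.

NO

S\PP N (N\(S\PP))\N
CKY chart[0,3] = {N, N/(N\N), NP/(NP\N), PP/(PP\N), S/(S\N)}; S ∉ chart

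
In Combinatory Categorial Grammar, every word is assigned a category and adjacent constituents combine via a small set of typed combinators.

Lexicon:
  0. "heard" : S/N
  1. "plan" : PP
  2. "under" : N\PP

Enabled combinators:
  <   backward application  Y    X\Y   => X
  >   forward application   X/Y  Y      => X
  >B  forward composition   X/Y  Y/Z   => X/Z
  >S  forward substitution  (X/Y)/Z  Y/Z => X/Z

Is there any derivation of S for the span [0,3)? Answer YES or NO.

YES

[0,3] S   >
  [0,1] "heard" : S/N
  [1,3] N   <
    [1,2] "plan" : PP
    [2,3] "under" : N\PP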